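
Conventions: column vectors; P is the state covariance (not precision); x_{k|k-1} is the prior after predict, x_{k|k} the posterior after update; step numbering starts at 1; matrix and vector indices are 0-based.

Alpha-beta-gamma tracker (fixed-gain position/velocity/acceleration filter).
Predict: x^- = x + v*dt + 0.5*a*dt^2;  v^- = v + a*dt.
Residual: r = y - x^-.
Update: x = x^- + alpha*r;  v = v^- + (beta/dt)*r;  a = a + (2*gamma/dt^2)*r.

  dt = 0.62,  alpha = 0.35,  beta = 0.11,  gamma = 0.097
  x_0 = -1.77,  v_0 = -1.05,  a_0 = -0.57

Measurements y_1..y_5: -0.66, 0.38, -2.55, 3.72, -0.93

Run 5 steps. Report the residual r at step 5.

resid = -3.5272

step 1: x_pred=-2.5306  r=1.8706  x^+=-1.8759  v^+=-1.0715  a^+=0.3740
step 2: x_pred=-2.4683  r=2.8483  x^+=-1.4714  v^+=-0.3343  a^+=1.8115
step 3: x_pred=-1.3305  r=-1.2195  x^+=-1.7573  v^+=0.5725  a^+=1.1961
step 4: x_pred=-1.1725  r=4.8925  x^+=0.5399  v^+=2.1821  a^+=3.6652
step 5: x_pred=2.5972  r=-3.5272  x^+=1.3627  v^+=3.8287  a^+=1.8851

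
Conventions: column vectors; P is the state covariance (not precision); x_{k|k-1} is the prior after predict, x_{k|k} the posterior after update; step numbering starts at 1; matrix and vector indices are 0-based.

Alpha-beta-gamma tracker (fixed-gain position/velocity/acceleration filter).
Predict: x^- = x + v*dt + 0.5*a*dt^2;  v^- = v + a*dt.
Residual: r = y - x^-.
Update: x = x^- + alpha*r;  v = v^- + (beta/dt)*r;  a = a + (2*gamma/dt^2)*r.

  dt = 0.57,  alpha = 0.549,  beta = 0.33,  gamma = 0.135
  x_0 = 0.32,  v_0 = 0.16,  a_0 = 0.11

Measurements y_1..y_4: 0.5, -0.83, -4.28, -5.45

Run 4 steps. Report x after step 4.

step 1: x_pred=0.4291  r=0.0709  x^+=0.4680  v^+=0.2638  a^+=0.1689
step 2: x_pred=0.6458  r=-1.4758  x^+=-0.1644  v^+=-0.4943  a^+=-1.0575
step 3: x_pred=-0.6180  r=-3.6620  x^+=-2.6284  v^+=-3.2172  a^+=-4.1007
step 4: x_pred=-5.1284  r=-0.3216  x^+=-5.3050  v^+=-5.7408  a^+=-4.3680

x_post = -5.3050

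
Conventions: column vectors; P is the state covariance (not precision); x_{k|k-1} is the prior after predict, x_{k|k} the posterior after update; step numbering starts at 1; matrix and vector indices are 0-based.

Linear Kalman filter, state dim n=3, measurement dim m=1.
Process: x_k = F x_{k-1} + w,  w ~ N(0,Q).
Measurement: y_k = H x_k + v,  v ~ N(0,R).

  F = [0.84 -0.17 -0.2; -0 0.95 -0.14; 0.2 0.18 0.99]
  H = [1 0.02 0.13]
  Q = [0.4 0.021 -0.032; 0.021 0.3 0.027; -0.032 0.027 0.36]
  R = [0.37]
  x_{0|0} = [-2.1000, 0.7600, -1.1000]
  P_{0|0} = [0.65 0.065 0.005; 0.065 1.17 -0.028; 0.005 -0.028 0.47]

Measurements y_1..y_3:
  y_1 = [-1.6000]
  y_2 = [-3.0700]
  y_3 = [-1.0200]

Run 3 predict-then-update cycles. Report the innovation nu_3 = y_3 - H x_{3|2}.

innov = [1.0492]

step 1: x^-=[-1.6732, 0.8760, -1.3722]  P^-=[0.8891 -0.0989 -0.0344; -0.0989 1.3726 0.1485; -0.0344 0.1485 0.8812]  S=[1.2624]  K=[0.6992; -0.0413; 0.0659]  nu=[0.2341]  x^+=[-1.5095, 0.8663, -1.3568]  P^+=[0.2720 -0.0624 -0.0925; -0.0624 1.3704 0.1519; -0.0925 0.1519 0.8758]
step 2: x^-=[-1.1439, 1.0130, -1.4892]  P^-=[0.7258 -0.2400 -0.3132; -0.2400 1.5136 0.2698; -0.3132 0.2698 1.2866]  S=[1.0285]  K=[0.6614; -0.1698; -0.1367]  nu=[-1.7527]  x^+=[-2.3032, 1.3106, -1.2496]  P^+=[0.2758 -0.1245 -0.2203; -0.1245 1.4839 0.2459; -0.2203 0.2459 1.2674]
step 3: x^-=[-1.9076, 1.4200, -1.4618]  P^-=[0.8145 -0.2975 -0.5212; -0.2975 1.5987 0.3127; -0.5212 0.3127 1.6528]  S=[1.0673]  K=[0.6941; -0.2107; -0.2812]  nu=[1.0492]  x^+=[-1.1793, 1.1990, -1.7569]  P^+=[0.3003 -0.1414 -0.3129; -0.1414 1.5513 0.2494; -0.3129 0.2494 1.5684]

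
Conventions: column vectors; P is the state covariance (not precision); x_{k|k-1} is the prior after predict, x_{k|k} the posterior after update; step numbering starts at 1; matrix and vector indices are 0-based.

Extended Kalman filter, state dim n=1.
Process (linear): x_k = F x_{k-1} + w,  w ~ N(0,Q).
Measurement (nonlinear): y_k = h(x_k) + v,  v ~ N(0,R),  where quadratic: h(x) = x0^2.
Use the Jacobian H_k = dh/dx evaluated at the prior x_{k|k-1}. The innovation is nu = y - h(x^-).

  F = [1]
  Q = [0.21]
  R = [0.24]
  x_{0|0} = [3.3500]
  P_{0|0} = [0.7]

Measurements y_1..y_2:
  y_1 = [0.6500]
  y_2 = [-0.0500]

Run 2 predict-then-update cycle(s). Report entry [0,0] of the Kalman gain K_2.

K[0,0] = 0.2580

step 1: x^-=[3.3500]  P^-=[0.9100]  H_jac=[6.7000]  S=[41.0899]  K=[0.1484]  nu=[-10.5725]  x^+=[1.7812]  P^+=[0.0053]
step 2: x^-=[1.7812]  P^-=[0.2153]  H_jac=[3.5625]  S=[2.9726]  K=[0.2580]  nu=[-3.2228]  x^+=[0.9496]  P^+=[0.0174]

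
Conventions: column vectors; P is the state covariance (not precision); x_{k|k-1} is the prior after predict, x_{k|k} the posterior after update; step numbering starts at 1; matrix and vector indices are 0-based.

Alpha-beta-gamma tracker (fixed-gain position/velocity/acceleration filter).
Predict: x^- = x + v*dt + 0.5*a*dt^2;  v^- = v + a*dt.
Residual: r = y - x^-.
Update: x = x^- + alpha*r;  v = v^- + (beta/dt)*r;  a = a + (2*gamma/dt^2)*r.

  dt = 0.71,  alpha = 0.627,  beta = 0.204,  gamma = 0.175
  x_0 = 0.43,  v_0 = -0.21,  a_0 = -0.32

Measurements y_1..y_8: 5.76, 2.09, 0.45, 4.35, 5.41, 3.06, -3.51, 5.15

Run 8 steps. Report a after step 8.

step 1: x_pred=0.2002  r=5.5598  x^+=3.6862  v^+=1.1603  a^+=3.5402
step 2: x_pred=5.4023  r=-3.3123  x^+=3.3255  v^+=2.7221  a^+=1.2404
step 3: x_pred=5.5708  r=-5.1208  x^+=2.3601  v^+=2.1315  a^+=-2.3150
step 4: x_pred=3.2899  r=1.0601  x^+=3.9546  v^+=0.7924  a^+=-1.5789
step 5: x_pred=4.1192  r=1.2908  x^+=4.9285  v^+=0.0422  a^+=-0.6827
step 6: x_pred=4.7864  r=-1.7264  x^+=3.7040  v^+=-0.9386  a^+=-1.8814
step 7: x_pred=2.5634  r=-6.0734  x^+=-1.2446  v^+=-4.0194  a^+=-6.0982
step 8: x_pred=-5.6355  r=10.7855  x^+=1.1270  v^+=-5.2502  a^+=1.3902

a_post = 1.3902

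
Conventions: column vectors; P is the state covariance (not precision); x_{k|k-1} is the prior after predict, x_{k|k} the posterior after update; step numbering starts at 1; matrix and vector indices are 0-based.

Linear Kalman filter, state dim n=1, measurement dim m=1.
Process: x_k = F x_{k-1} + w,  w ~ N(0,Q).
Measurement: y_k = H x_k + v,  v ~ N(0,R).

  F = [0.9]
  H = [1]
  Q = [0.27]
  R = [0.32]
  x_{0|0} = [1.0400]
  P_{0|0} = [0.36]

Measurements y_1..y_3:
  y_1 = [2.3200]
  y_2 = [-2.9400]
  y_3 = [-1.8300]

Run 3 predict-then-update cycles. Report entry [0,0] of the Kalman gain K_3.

step 1: x^-=[0.9360]  P^-=[0.5616]  S=[0.8816]  K=[0.6370]  nu=[1.3840]  x^+=[1.8176]  P^+=[0.2038]
step 2: x^-=[1.6359]  P^-=[0.4351]  S=[0.7551]  K=[0.5762]  nu=[-4.5759]  x^+=[-1.0009]  P^+=[0.1844]
step 3: x^-=[-0.9008]  P^-=[0.4194]  S=[0.7394]  K=[0.5672]  nu=[-0.9292]  x^+=[-1.4278]  P^+=[0.1815]

K[0,0] = 0.5672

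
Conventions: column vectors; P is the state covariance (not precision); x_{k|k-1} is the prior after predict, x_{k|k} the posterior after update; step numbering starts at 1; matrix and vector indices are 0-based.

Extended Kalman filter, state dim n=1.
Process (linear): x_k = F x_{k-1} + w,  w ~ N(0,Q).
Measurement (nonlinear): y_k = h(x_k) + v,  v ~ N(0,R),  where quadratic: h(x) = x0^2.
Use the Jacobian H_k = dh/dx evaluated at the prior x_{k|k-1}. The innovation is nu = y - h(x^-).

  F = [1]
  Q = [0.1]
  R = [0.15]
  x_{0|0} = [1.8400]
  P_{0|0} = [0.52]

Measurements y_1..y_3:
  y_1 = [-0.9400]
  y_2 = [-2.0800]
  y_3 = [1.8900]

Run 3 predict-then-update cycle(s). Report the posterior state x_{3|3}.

step 1: x^-=[1.8400]  P^-=[0.6200]  H_jac=[3.6800]  S=[8.5463]  K=[0.2670]  nu=[-4.3256]  x^+=[0.6852]  P^+=[0.0109]
step 2: x^-=[0.6852]  P^-=[0.1109]  H_jac=[1.3704]  S=[0.3582]  K=[0.4242]  nu=[-2.5495]  x^+=[-0.3962]  P^+=[0.0464]
step 3: x^-=[-0.3962]  P^-=[0.1464]  H_jac=[-0.7924]  S=[0.2420]  K=[-0.4796]  nu=[1.7330]  x^+=[-1.2273]  P^+=[0.0908]

x_post = [-1.2273]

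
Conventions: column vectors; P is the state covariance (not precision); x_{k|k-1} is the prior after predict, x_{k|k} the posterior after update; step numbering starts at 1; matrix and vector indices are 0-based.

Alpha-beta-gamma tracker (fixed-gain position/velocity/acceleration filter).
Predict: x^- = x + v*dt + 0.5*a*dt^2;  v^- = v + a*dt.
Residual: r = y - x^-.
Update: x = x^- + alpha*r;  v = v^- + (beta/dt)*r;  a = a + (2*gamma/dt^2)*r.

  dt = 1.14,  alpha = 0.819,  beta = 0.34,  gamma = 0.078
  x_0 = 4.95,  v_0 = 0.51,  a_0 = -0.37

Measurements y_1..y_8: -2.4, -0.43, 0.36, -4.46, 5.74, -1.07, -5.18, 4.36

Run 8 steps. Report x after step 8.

step 1: x_pred=5.2910  r=-7.6910  x^+=-1.0079  v^+=-2.2056  a^+=-1.2932
step 2: x_pred=-4.3626  r=3.9326  x^+=-1.1418  v^+=-2.5070  a^+=-0.8211
step 3: x_pred=-4.5333  r=4.8933  x^+=-0.5257  v^+=-1.9836  a^+=-0.2338
step 4: x_pred=-2.9389  r=-1.5211  x^+=-4.1847  v^+=-2.7038  a^+=-0.4163
step 5: x_pred=-7.5375  r=13.2775  x^+=3.3368  v^+=0.7816  a^+=1.1775
step 6: x_pred=4.9928  r=-6.0628  x^+=0.0274  v^+=0.3156  a^+=0.4497
step 7: x_pred=0.6794  r=-5.8594  x^+=-4.1194  v^+=-0.9193  a^+=-0.2537
step 8: x_pred=-5.3322  r=9.6922  x^+=2.6057  v^+=1.6822  a^+=0.9098

x_post = 2.6057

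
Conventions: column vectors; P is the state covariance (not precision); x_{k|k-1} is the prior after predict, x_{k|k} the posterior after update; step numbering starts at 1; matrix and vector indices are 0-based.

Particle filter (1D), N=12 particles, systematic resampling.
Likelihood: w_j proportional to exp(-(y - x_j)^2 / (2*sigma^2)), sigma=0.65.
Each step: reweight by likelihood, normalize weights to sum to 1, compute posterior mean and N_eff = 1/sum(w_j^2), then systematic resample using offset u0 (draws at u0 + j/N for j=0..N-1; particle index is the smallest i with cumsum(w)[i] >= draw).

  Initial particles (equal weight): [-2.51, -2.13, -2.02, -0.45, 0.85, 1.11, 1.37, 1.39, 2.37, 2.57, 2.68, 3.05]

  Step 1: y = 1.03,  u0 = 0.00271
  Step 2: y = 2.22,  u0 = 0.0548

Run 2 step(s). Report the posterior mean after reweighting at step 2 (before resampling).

step 1: w=[0.0000, 0.0000, 0.0000, 0.0188, 0.2414, 0.2489, 0.2187, 0.2151, 0.0300, 0.0151, 0.0100, 0.0020]  mean=1.2145  Neff=4.6316  idx=[3, 4, 4, 4, 5, 5, 5, 6, 6, 7, 7, 7]
step 2: w=[0.0001, 0.0339, 0.0339, 0.0339, 0.0727, 0.0727, 0.0727, 0.1328, 0.1328, 0.1382, 0.1382, 0.1382]  mean=1.2686  Neff=8.9384  idx=[2, 4, 5, 6, 7, 8, 8, 9, 9, 10, 11, 11]

post_mean = 1.2686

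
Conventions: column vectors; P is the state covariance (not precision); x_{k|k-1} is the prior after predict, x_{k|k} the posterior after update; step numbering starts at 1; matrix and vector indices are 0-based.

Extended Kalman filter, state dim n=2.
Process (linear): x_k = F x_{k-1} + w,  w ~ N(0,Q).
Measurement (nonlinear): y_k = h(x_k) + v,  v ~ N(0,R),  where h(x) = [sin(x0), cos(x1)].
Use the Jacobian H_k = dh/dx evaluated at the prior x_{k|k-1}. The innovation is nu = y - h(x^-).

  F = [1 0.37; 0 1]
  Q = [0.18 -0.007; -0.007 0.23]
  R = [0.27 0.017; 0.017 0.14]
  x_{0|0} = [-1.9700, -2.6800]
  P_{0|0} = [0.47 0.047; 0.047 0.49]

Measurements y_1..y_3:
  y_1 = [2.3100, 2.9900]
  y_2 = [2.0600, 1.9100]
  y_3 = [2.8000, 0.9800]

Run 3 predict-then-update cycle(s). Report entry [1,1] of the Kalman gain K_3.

step 1: x^-=[-2.9616, -2.6800]  P^-=[0.7519 0.2213; 0.2213 0.7200]  H_jac=[-0.9838 0.0000; 0.0000 0.4454]  S=[0.9978 -0.0800; -0.0800 0.2828]  K=[-0.7300 0.1421; -0.1303 1.0970]  nu=[2.4890, 3.8853]  x^+=[-4.2265, 1.2579]  P^+=[0.1979 0.0168; 0.0168 0.3399]
step 2: x^-=[-3.7611, 1.2579]  P^-=[0.4368 0.1355; 0.1355 0.5699]  H_jac=[-0.8142 0.0000; 0.0000 -0.9515]  S=[0.5596 0.1220; 0.1220 0.6559]  K=[-0.6178 -0.0817; -0.0177 -0.8234]  nu=[1.4794, 1.6022]  x^+=[-4.8059, -0.0875]  P^+=[0.2066 0.0231; 0.0231 0.1215]
step 3: x^-=[-4.8383, -0.0875]  P^-=[0.4203 0.0610; 0.0610 0.3515]  H_jac=[0.1256 0.0000; 0.0000 0.0874]  S=[0.2766 0.0177; 0.0177 0.1427]  K=[0.1899 0.0138; 0.0141 0.2135]  nu=[1.8079, -0.0162]  x^+=[-4.4952, -0.0655]  P^+=[0.4102 0.0591; 0.0591 0.3448]

K[1,1] = 0.2135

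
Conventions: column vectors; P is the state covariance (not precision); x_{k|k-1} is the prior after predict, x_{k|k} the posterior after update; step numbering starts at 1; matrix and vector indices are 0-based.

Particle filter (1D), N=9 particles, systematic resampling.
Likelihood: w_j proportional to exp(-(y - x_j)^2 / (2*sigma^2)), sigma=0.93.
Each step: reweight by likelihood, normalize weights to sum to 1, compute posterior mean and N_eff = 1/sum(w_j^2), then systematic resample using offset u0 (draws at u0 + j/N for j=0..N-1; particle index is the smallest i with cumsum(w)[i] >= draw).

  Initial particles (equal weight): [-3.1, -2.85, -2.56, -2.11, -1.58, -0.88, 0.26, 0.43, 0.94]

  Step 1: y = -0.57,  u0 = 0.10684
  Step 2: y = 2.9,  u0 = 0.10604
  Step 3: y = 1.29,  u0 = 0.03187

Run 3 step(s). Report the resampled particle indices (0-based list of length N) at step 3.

resampled_idx = [0, 1, 2, 3, 4, 5, 6, 7, 8]

step 1: w=[0.0072, 0.0144, 0.0295, 0.0740, 0.1617, 0.2758, 0.1958, 0.1635, 0.0780]  mean=-0.5988  Neff=5.5565  idx=[3, 4, 5, 5, 5, 6, 7, 7, 8]
step 2: w=[0.0000, 0.0000, 0.0014, 0.0014, 0.0014, 0.0957, 0.1581, 0.1581, 0.5838]  mean=0.7059  Neff=2.5000  idx=[6, 6, 7, 8, 8, 8, 8, 8, 8]
step 3: w=[0.0864, 0.0864, 0.0864, 0.1235, 0.1235, 0.1235, 0.1235, 0.1235, 0.1235]  mean=0.8078  Neff=8.7831  idx=[0, 1, 2, 3, 4, 5, 6, 7, 8]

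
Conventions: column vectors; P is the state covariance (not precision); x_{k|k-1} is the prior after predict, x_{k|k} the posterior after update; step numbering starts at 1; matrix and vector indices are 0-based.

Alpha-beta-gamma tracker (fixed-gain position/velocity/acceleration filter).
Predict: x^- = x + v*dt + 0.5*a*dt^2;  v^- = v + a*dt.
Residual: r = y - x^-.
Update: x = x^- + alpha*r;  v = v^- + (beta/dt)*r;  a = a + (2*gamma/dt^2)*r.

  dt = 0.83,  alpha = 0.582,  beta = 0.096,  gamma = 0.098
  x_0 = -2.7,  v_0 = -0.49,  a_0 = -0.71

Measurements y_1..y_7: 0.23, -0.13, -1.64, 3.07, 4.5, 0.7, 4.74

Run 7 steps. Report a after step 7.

step 1: x_pred=-3.3513  r=3.5813  x^+=-1.2670  v^+=-0.6651  a^+=0.3089
step 2: x_pred=-1.7126  r=1.5826  x^+=-0.7915  v^+=-0.2256  a^+=0.7592
step 3: x_pred=-0.7173  r=-0.9227  x^+=-1.2543  v^+=0.2977  a^+=0.4967
step 4: x_pred=-0.8361  r=3.9061  x^+=1.4372  v^+=1.1618  a^+=1.6080
step 5: x_pred=2.9554  r=1.5446  x^+=3.8543  v^+=2.6750  a^+=2.0474
step 6: x_pred=6.7799  r=-6.0799  x^+=3.2414  v^+=3.6712  a^+=0.3177
step 7: x_pred=6.3979  r=-1.6579  x^+=5.4330  v^+=3.7431  a^+=-0.1540

a_post = -0.1540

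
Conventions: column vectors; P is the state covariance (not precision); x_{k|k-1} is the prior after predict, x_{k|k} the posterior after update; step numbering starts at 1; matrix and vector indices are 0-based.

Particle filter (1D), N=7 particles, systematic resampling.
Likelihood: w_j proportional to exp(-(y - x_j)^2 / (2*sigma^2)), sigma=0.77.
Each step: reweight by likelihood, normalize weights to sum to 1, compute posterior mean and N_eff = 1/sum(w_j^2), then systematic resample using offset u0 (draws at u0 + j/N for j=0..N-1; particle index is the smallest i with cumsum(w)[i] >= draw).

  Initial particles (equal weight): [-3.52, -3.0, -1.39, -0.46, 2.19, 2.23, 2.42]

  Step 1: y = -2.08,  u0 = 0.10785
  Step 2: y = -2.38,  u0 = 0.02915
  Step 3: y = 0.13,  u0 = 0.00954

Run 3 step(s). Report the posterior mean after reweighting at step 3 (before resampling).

step 1: w=[0.1206, 0.3396, 0.4640, 0.0758, 0.0000, 0.0000, 0.0000]  mean=-2.1231  Neff=2.8498  idx=[0, 1, 1, 2, 2, 2, 3]
step 2: w=[0.1065, 0.2305, 0.2305, 0.1394, 0.1394, 0.1394, 0.0142]  mean=-2.3457  Neff=5.6784  idx=[0, 1, 1, 2, 3, 4, 5]
step 3: w=[0.0000, 0.0006, 0.0006, 0.0006, 0.3327, 0.3327, 0.3327]  mean=-1.3930  Neff=3.0111  idx=[4, 4, 4, 5, 5, 6, 6]

post_mean = -1.3930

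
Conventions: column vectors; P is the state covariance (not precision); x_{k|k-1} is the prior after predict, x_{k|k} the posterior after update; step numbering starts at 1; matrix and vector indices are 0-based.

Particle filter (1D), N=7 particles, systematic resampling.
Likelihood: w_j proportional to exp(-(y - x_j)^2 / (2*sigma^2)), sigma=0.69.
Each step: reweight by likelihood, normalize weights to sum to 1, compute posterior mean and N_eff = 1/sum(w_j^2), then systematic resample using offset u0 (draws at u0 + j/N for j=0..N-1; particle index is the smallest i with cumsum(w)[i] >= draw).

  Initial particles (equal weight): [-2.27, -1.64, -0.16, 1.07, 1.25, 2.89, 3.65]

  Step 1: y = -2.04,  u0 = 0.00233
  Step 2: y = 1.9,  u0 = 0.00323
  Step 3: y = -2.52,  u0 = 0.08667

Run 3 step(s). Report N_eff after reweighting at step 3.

step 1: w=[0.5210, 0.4655, 0.0135, 0.0000, 0.0000, 0.0000, 0.0000]  mean=-1.9482  Neff=2.0478  idx=[0, 0, 0, 0, 1, 1, 1]
step 2: w=[0.0020, 0.0020, 0.0020, 0.0020, 0.3306, 0.3306, 0.3306]  mean=-1.6451  Neff=3.0488  idx=[1, 4, 4, 5, 5, 6, 6]
step 3: w=[0.2604, 0.1233, 0.1233, 0.1233, 0.1233, 0.1233, 0.1233]  mean=-1.8040  Neff=6.2907  idx=[0, 0, 1, 3, 4, 5, 6]

N_eff = 6.2907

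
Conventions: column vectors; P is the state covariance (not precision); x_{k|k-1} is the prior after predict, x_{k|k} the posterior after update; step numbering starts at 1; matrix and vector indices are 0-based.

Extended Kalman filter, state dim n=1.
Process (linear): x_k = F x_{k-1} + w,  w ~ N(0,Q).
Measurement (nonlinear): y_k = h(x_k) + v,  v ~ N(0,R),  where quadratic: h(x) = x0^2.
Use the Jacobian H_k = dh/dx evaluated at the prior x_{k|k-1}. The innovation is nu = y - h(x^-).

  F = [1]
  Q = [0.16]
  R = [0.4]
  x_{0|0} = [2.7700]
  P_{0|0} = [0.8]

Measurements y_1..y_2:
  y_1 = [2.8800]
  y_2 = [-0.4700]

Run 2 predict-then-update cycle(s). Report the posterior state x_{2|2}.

x_post = [0.9827]

step 1: x^-=[2.7700]  P^-=[0.9600]  H_jac=[5.5400]  S=[29.8639]  K=[0.1781]  nu=[-4.7929]  x^+=[1.9164]  P^+=[0.0129]
step 2: x^-=[1.9164]  P^-=[0.1729]  H_jac=[3.8329]  S=[2.9395]  K=[0.2254]  nu=[-4.1428]  x^+=[0.9827]  P^+=[0.0235]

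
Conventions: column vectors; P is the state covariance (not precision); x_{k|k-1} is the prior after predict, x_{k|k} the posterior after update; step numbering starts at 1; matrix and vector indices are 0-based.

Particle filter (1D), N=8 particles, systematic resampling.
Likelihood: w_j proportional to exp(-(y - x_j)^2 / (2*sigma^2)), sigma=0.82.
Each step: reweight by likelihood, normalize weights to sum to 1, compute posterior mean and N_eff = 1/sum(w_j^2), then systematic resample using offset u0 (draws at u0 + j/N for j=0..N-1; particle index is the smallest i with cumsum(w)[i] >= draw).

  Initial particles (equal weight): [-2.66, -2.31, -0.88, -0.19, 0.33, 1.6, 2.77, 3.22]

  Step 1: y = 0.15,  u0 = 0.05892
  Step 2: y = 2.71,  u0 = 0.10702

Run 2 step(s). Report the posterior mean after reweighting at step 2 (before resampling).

step 1: w=[0.0011, 0.0043, 0.1762, 0.3559, 0.3786, 0.0812, 0.0024, 0.0004]  mean=0.0270  Neff=3.2504  idx=[2, 3, 3, 3, 4, 4, 4, 5]
step 2: w=[0.0002, 0.0043, 0.0043, 0.0043, 0.0329, 0.0329, 0.0329, 0.8883]  mean=1.4513  Neff=1.2619  idx=[6, 7, 7, 7, 7, 7, 7, 7]

post_mean = 1.4513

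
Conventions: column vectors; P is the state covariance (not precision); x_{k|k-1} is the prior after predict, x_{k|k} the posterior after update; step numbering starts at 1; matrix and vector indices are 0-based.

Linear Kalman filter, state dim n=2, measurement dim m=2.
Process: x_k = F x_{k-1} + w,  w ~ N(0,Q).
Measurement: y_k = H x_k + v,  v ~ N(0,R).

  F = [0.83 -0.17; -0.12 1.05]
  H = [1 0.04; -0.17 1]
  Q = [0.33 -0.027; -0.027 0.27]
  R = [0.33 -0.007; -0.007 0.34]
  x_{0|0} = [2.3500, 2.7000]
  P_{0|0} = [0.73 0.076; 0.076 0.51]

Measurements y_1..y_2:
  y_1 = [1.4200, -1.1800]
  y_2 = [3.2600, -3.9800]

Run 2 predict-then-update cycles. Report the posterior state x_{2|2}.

x_post = [2.7835, -2.2320]

step 1: x^-=[1.4915, 2.5530]  P^-=[0.8262 -0.1230; -0.1230 0.8236]  S=[1.1477 -0.2366; -0.2366 1.2293]  K=[0.6992 -0.0797; 0.0658 0.6997]  nu=[-0.1736, -3.4794]  x^+=[1.6474, 0.1071]  P^+=[0.2310 0.0073; 0.0073 0.2387]
step 2: x^-=[1.3491, -0.0852]  P^-=[0.4940 -0.0861; -0.0861 0.5346]  S=[0.8179 -0.1551; -0.1551 0.9182]  K=[0.5833 -0.0867; 0.0354 0.6042]  nu=[1.9143, -3.6654]  x^+=[2.7835, -2.2320]  P^+=[0.1931 -0.0007; -0.0007 0.2051]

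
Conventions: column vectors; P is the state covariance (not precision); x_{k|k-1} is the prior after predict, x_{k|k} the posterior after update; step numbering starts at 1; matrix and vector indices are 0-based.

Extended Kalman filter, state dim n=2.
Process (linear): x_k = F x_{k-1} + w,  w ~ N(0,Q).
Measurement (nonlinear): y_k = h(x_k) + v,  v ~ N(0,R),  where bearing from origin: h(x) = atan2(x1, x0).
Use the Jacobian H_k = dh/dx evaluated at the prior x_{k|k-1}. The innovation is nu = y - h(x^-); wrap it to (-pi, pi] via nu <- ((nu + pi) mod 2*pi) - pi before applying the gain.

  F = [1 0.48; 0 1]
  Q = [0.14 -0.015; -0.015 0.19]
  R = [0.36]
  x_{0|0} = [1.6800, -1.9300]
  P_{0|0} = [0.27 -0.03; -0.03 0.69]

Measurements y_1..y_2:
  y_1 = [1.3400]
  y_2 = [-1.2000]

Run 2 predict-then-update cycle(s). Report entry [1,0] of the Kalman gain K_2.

K[1,0] = 0.7795

step 1: x^-=[0.7536, -1.9300]  P^-=[0.5402 0.2862; 0.2862 0.8800]  H_jac=[0.4496 0.1755]  S=[0.5415]  K=[0.5413; 0.5229]  nu=[2.5385]  x^+=[2.1277, -0.6025]  P^+=[0.3815 0.1329; 0.1329 0.7319]
step 2: x^-=[1.8385, -0.6025]  P^-=[0.8178 0.4693; 0.4693 0.9219]  H_jac=[0.1610 0.4912]  S=[0.6778]  K=[0.5343; 0.7795]  nu=[-0.8833]  x^+=[1.3666, -1.2911]  P^+=[0.6243 0.1870; 0.1870 0.5101]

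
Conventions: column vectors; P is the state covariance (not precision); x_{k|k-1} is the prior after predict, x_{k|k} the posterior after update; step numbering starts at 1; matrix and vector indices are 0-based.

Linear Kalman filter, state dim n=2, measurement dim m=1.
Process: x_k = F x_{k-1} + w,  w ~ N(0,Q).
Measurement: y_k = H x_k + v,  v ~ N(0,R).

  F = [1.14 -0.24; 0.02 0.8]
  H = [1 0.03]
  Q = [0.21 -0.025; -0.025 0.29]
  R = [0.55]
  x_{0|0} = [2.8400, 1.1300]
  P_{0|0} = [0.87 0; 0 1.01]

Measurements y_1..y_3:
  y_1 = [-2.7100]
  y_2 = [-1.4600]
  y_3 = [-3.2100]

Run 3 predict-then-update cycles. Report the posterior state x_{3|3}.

x_post = [-2.7345, 1.1101]

step 1: x^-=[2.9664, 0.9608]  P^-=[1.3988 -0.1991; -0.1991 0.9367]  S=[1.9377]  K=[0.7188; -0.0882]  nu=[-5.7052]  x^+=[-1.1346, 1.4642]  P^+=[0.3976 -0.0762; -0.0762 0.9217]
step 2: x^-=[-1.6448, 1.1487]  P^-=[0.8215 -0.2620; -0.2620 0.8776]  S=[1.3566]  K=[0.5998; -0.1737]  nu=[0.1504]  x^+=[-1.5546, 1.1226]  P^+=[0.3335 -0.1206; -0.1206 0.8366]
step 3: x^-=[-2.0417, 0.8670]  P^-=[0.7576 -0.2875; -0.2875 0.8217]  S=[1.2911]  K=[0.5801; -0.2036]  nu=[-1.1943]  x^+=[-2.7345, 1.1101]  P^+=[0.3231 -0.1350; -0.1350 0.7682]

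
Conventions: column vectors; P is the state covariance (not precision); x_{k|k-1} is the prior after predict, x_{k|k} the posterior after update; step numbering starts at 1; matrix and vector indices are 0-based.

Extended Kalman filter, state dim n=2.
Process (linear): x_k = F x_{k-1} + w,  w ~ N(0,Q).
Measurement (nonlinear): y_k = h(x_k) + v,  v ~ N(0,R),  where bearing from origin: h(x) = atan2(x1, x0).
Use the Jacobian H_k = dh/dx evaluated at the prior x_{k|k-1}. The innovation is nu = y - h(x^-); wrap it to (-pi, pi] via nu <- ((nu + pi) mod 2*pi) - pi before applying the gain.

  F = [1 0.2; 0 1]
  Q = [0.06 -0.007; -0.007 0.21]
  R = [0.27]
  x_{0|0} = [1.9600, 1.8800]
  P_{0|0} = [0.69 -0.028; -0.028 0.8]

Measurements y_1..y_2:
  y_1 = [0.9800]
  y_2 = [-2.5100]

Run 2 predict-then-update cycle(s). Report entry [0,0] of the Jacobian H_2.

H_jac[0,0] = -0.1838

step 1: x^-=[2.3360, 1.8800]  P^-=[0.7708 0.1250; 0.1250 1.0100]  H_jac=[-0.2091 0.2598]  S=[0.3583]  K=[-0.3592; 0.6594]  nu=[0.3023]  x^+=[2.2274, 2.0794]  P^+=[0.7246 0.2099; 0.2099 0.8542]
step 2: x^-=[2.6433, 2.0794]  P^-=[0.9027 0.3737; 0.3737 1.0642]  H_jac=[-0.1838 0.2337]  S=[0.3265]  K=[-0.2408; 0.5513]  nu=[3.1066]  x^+=[1.8953, 3.7919]  P^+=[0.8838 0.4170; 0.4170 0.9650]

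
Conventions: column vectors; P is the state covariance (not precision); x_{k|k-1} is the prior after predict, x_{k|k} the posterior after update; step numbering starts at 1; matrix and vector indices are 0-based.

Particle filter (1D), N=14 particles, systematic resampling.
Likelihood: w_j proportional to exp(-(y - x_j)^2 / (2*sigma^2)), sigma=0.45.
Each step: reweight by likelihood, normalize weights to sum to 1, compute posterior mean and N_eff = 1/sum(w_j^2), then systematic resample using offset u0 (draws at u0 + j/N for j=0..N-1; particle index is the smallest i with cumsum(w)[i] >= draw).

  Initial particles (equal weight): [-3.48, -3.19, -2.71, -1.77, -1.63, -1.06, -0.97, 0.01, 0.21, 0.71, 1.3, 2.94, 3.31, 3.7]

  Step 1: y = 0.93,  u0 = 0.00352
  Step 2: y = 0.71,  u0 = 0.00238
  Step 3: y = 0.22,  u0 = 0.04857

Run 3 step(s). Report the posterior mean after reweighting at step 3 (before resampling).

post_mean = 0.5639

step 1: w=[0.0000, 0.0000, 0.0000, 0.0000, 0.0000, 0.0000, 0.0001, 0.0618, 0.1388, 0.4431, 0.3561, 0.0000, 0.0000, 0.0000]  mean=0.8073  Neff=2.8878  idx=[7, 8, 8, 9, 9, 9, 9, 9, 9, 10, 10, 10, 10, 10]
step 2: w=[0.0314, 0.0568, 0.0568, 0.1053, 0.1053, 0.1053, 0.1053, 0.1053, 0.1053, 0.0446, 0.0446, 0.0446, 0.0446, 0.0446]  mean=0.7627  Neff=11.9114  idx=[0, 1, 3, 3, 4, 5, 5, 6, 7, 7, 8, 9, 10, 12]
step 3: w=[0.1274, 0.1420, 0.0785, 0.0785, 0.0785, 0.0785, 0.0785, 0.0785, 0.0785, 0.0785, 0.0785, 0.0080, 0.0080, 0.0080]  mean=0.5639  Neff=10.8607  idx=[0, 0, 1, 1, 2, 3, 4, 5, 6, 7, 8, 9, 10, 11]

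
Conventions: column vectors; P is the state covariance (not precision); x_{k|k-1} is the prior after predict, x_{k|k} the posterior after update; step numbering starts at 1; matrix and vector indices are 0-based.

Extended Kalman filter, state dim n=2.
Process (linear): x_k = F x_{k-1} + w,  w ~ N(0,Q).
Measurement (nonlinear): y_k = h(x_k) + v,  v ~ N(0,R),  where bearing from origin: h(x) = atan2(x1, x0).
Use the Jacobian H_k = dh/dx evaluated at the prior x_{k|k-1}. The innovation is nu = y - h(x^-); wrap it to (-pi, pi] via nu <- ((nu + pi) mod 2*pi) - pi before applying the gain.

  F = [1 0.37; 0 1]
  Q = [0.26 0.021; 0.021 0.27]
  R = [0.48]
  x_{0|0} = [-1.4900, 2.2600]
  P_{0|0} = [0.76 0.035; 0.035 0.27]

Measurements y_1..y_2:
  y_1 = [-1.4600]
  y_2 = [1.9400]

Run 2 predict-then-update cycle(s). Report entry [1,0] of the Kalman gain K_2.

K[1,0] = -0.4524

step 1: x^-=[-0.6538, 2.2600]  P^-=[1.0829 0.1559; 0.1559 0.5400]  H_jac=[-0.4083 -0.1181]  S=[0.6831]  K=[-0.6742; -0.1866]  nu=[2.9708]  x^+=[-2.6567, 1.7058]  P^+=[0.7724 0.0700; 0.0700 0.5162]
step 2: x^-=[-2.0256, 1.7058]  P^-=[1.1548 0.2820; 0.2820 0.7862]  H_jac=[-0.2432 -0.2888]  S=[0.6535]  K=[-0.5544; -0.4524]  nu=[-0.5017]  x^+=[-1.7474, 1.9328]  P^+=[0.9539 0.1180; 0.1180 0.6524]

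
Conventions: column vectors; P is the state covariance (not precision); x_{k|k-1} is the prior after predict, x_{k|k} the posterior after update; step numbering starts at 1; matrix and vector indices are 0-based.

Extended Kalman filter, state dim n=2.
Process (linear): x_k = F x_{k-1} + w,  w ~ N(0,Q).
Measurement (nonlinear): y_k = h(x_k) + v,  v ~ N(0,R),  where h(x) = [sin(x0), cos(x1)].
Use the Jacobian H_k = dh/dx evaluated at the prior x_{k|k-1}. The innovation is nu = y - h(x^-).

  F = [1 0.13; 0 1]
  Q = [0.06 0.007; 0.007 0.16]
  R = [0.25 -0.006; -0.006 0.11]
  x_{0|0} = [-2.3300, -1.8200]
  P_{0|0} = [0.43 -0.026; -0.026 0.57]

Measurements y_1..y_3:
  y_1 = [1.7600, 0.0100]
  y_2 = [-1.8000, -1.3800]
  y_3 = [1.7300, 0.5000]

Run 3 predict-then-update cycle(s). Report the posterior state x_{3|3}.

x_post = [-4.4068, -1.6249]

step 1: x^-=[-2.5666, -1.8200]  P^-=[0.4929 0.0551; 0.0551 0.7300]  H_jac=[-0.8392 0.0000; 0.0000 0.9691]  S=[0.5971 -0.0508; -0.0508 0.7956]  K=[-0.6907 0.0230; -0.0018 0.8891]  nu=[2.3038, 0.2566]  x^+=[-4.1521, -1.5959]  P^+=[0.2059 0.0069; 0.0069 0.1009]
step 2: x^-=[-4.3595, -1.5959]  P^-=[0.2694 0.0270; 0.0270 0.2609]  H_jac=[-0.3456 0.0000; 0.0000 0.9997]  S=[0.2822 -0.0153; -0.0153 0.3708]  K=[-0.3268 0.0593; 0.0052 0.7038]  nu=[-2.7384, -1.3549]  x^+=[-3.5451, -2.5635]  P^+=[0.2374 0.0085; 0.0085 0.0774]
step 3: x^-=[-3.8784, -2.5635]  P^-=[0.3009 0.0256; 0.0256 0.2374]  H_jac=[-0.7406 0.0000; 0.0000 0.5464]  S=[0.4151 -0.0163; -0.0163 0.1809]  K=[-0.5358 0.0288; -0.0174 0.7156]  nu=[1.0581, 1.3375]  x^+=[-4.4068, -1.6249]  P^+=[0.1811 0.0117; 0.0117 0.1443]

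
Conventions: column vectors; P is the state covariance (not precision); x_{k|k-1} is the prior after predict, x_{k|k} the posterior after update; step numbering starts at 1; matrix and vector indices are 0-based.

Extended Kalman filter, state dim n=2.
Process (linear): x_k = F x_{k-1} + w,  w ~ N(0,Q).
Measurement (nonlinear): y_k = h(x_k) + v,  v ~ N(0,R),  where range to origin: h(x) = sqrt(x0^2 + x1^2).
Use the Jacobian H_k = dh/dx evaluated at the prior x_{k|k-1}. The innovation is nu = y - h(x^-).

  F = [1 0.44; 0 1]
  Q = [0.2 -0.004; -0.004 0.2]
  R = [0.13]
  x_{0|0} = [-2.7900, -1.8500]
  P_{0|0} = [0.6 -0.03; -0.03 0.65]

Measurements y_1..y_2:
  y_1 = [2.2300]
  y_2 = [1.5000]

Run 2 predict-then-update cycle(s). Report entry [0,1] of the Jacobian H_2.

step 1: x^-=[-3.6040, -1.8500]  P^-=[0.8994 0.2520; 0.2520 0.8500]  H_jac=[-0.8896 -0.4567]  S=[1.2239]  K=[-0.7478; -0.5003]  nu=[-1.8211]  x^+=[-2.2421, -0.9388]  P^+=[0.2150 -0.2059; -0.2059 0.5436]
step 2: x^-=[-2.6552, -0.9388]  P^-=[0.3390 0.0293; 0.0293 0.7436]  H_jac=[-0.9428 -0.3334]  S=[0.5324]  K=[-0.6187; -0.5175]  nu=[-1.3163]  x^+=[-1.8408, -0.2577]  P^+=[0.1352 -0.1412; -0.1412 0.6011]

H_jac[0,1] = -0.3334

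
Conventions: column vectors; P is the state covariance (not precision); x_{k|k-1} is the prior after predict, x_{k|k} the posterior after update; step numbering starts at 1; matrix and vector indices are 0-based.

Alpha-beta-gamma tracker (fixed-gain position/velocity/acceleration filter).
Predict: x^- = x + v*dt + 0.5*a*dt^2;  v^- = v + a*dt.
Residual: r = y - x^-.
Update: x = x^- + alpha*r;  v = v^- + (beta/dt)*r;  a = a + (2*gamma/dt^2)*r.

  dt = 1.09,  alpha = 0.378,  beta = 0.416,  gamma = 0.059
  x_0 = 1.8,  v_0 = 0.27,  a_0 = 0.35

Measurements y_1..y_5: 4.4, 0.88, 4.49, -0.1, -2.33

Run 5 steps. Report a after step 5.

step 1: x_pred=2.3022  r=2.0978  x^+=3.0952  v^+=1.4521  a^+=0.5583
step 2: x_pred=5.0097  r=-4.1297  x^+=3.4487  v^+=0.4846  a^+=0.1482
step 3: x_pred=4.0649  r=0.4251  x^+=4.2256  v^+=0.8084  a^+=0.1904
step 4: x_pred=5.2199  r=-5.3199  x^+=3.2090  v^+=-1.0144  a^+=-0.3379
step 5: x_pred=1.9025  r=-4.2325  x^+=0.3026  v^+=-2.9981  a^+=-0.7583

a_post = -0.7583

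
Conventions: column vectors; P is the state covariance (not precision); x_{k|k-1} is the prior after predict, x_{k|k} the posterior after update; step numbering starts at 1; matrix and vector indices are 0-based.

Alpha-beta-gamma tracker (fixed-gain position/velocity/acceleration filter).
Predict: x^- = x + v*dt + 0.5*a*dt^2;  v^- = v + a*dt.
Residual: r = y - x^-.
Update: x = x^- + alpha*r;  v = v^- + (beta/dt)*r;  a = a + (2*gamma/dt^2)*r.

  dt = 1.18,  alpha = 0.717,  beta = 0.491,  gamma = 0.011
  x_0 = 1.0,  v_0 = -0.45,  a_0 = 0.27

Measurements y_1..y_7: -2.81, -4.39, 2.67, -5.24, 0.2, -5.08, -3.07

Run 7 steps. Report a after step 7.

step 1: x_pred=0.6570  r=-3.4670  x^+=-1.8288  v^+=-1.5740  a^+=0.2152
step 2: x_pred=-3.5363  r=-0.8537  x^+=-4.1484  v^+=-1.6753  a^+=0.2017
step 3: x_pred=-5.9848  r=8.6548  x^+=0.2207  v^+=2.1641  a^+=0.3385
step 4: x_pred=3.0099  r=-8.2499  x^+=-2.9053  v^+=-0.8694  a^+=0.2081
step 5: x_pred=-3.7862  r=3.9862  x^+=-0.9281  v^+=1.0349  a^+=0.2711
step 6: x_pred=0.4818  r=-5.5618  x^+=-3.5060  v^+=-0.9595  a^+=0.1832
step 7: x_pred=-4.5106  r=1.4406  x^+=-3.4777  v^+=-0.1438  a^+=0.2060

a_post = 0.2060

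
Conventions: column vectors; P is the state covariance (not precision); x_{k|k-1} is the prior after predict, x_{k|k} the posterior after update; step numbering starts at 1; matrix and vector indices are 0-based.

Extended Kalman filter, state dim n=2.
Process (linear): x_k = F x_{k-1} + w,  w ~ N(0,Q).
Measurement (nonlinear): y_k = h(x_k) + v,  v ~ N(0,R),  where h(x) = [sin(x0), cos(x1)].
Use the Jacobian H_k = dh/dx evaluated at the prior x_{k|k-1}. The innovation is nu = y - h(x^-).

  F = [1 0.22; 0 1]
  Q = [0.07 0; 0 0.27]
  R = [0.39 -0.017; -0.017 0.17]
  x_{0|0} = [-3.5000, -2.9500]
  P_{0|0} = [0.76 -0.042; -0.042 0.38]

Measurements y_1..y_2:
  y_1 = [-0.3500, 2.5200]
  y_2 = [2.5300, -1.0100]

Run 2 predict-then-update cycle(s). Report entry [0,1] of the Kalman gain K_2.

K[0,1] = 0.0648

step 1: x^-=[-4.1490, -2.9500]  P^-=[0.8299 0.0416; 0.0416 0.6500]  H_jac=[-0.5341 0.0000; 0.0000 0.1904]  S=[0.6267 -0.0212; -0.0212 0.1936]  K=[-0.7085 -0.0368; -0.0138 0.6379]  nu=[-1.1955, 3.5017]  x^+=[-3.4309, -0.6997]  P^+=[0.5162 0.0304; 0.0304 0.5707]
step 2: x^-=[-3.5848, -0.6997]  P^-=[0.6272 0.1560; 0.1560 0.8407]  H_jac=[-0.9034 0.0000; 0.0000 0.6440]  S=[0.9019 -0.1077; -0.1077 0.5186]  K=[-0.6205 0.0648; -0.0323 1.0372]  nu=[2.1012, -1.7751]  x^+=[-5.0036, -2.6086]  P^+=[0.2691 0.0335; 0.0335 0.2747]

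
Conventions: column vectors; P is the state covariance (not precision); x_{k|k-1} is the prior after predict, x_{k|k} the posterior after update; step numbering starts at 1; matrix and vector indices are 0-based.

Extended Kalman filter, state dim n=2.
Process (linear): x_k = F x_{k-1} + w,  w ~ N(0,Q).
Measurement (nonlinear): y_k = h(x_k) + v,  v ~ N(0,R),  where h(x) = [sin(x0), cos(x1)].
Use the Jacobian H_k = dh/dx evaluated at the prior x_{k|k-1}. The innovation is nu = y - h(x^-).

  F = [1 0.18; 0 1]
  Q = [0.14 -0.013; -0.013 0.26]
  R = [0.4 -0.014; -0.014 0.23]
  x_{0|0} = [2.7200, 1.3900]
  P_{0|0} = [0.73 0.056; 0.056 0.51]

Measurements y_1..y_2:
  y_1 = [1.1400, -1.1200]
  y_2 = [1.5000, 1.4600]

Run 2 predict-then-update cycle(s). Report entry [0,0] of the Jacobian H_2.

H_jac[0,0] = -0.9397

step 1: x^-=[2.9702, 1.3900]  P^-=[0.9067 0.1348; 0.1348 0.7700]  H_jac=[-0.9853 0.0000; 0.0000 -0.9837]  S=[1.2803 0.1167; 0.1167 0.9751]  K=[-0.6930 -0.0531; -0.0333 -0.7728]  nu=[0.9694, -1.2998]  x^+=[2.3674, 2.3622]  P^+=[0.2806 0.0025; 0.0025 0.1802]
step 2: x^-=[2.7926, 2.3622]  P^-=[0.4273 0.0220; 0.0220 0.4402]  H_jac=[-0.9397 0.0000; 0.0000 -0.7029]  S=[0.7773 0.0005; 0.0005 0.4475]  K=[-0.5165 -0.0339; -0.0261 -0.6914]  nu=[1.1581, 2.1713]  x^+=[2.1207, 0.8306]  P^+=[0.2194 0.0008; 0.0008 0.2257]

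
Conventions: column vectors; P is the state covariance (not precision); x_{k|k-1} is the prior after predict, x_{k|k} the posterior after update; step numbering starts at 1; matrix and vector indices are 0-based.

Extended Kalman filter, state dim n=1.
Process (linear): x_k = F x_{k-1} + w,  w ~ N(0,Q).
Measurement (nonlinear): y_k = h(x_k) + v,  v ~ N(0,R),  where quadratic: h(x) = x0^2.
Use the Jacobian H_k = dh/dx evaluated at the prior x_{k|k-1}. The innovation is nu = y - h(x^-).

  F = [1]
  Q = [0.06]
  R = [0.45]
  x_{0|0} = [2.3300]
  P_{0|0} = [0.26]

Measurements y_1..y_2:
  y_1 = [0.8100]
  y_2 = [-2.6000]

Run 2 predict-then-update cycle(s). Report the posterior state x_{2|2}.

x_post = [0.4540]

step 1: x^-=[2.3300]  P^-=[0.3200]  H_jac=[4.6600]  S=[7.3990]  K=[0.2015]  nu=[-4.6189]  x^+=[1.3991]  P^+=[0.0195]
step 2: x^-=[1.3991]  P^-=[0.0795]  H_jac=[2.7982]  S=[1.0722]  K=[0.2074]  nu=[-4.5575]  x^+=[0.4540]  P^+=[0.0334]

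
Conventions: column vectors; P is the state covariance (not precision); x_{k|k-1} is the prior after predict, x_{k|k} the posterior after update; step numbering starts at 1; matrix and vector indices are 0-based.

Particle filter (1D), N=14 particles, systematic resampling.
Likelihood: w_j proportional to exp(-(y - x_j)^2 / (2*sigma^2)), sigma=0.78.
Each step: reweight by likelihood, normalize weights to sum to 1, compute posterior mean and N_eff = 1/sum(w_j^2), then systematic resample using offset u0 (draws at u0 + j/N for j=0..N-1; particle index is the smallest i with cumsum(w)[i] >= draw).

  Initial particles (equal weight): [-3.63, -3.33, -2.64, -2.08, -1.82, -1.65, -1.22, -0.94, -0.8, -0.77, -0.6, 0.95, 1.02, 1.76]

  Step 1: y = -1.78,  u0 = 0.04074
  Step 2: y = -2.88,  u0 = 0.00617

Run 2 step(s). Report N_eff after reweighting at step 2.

step 1: w=[0.0097, 0.0224, 0.0878, 0.1498, 0.1611, 0.1591, 0.1247, 0.0903, 0.0733, 0.0698, 0.0514, 0.0004, 0.0003, 0.0000]  mean=-1.5886  Neff=8.4310  idx=[2, 2, 3, 3, 4, 4, 5, 5, 6, 6, 7, 8, 9, 10]
step 2: w=[0.1994, 0.1994, 0.1236, 0.1236, 0.0831, 0.0831, 0.0603, 0.0603, 0.0217, 0.0217, 0.0095, 0.0060, 0.0054, 0.0029]  mean=-2.1411  Neff=7.5596  idx=[0, 0, 0, 1, 1, 1, 2, 2, 3, 4, 4, 5, 6, 8]

N_eff = 7.5596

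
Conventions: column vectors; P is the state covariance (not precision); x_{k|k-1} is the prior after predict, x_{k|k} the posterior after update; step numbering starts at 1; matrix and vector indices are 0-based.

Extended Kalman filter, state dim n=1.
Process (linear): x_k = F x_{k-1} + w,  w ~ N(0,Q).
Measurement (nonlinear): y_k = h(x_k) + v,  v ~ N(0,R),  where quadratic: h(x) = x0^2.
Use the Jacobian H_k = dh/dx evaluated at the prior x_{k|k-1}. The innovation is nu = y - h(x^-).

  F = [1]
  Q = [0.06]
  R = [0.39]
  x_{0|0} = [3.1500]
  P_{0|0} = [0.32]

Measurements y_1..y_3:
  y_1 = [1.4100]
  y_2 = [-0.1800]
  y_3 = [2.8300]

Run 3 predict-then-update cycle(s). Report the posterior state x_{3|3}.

step 1: x^-=[3.1500]  P^-=[0.3800]  H_jac=[6.3000]  S=[15.4722]  K=[0.1547]  nu=[-8.5125]  x^+=[1.8329]  P^+=[0.0096]
step 2: x^-=[1.8329]  P^-=[0.0696]  H_jac=[3.6657]  S=[1.3250]  K=[0.1925]  nu=[-3.5394]  x^+=[1.1515]  P^+=[0.0205]
step 3: x^-=[1.1515]  P^-=[0.0805]  H_jac=[2.3031]  S=[0.8169]  K=[0.2269]  nu=[1.5040]  x^+=[1.4928]  P^+=[0.0384]

x_post = [1.4928]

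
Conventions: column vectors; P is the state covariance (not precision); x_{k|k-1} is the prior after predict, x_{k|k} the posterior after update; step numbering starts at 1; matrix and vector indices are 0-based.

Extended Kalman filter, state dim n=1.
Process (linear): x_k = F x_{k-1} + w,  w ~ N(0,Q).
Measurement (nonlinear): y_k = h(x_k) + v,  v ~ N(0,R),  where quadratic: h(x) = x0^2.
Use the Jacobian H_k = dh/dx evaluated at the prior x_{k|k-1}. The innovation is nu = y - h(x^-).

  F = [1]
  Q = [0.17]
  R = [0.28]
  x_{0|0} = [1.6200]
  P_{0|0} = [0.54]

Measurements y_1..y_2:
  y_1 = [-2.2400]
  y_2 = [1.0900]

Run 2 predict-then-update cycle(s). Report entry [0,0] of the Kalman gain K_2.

K[0,0] = 0.2232

step 1: x^-=[1.6200]  P^-=[0.7100]  H_jac=[3.2400]  S=[7.7333]  K=[0.2975]  nu=[-4.8644]  x^+=[0.1730]  P^+=[0.0257]
step 2: x^-=[0.1730]  P^-=[0.1957]  H_jac=[0.3460]  S=[0.3034]  K=[0.2232]  nu=[1.0601]  x^+=[0.4096]  P^+=[0.1806]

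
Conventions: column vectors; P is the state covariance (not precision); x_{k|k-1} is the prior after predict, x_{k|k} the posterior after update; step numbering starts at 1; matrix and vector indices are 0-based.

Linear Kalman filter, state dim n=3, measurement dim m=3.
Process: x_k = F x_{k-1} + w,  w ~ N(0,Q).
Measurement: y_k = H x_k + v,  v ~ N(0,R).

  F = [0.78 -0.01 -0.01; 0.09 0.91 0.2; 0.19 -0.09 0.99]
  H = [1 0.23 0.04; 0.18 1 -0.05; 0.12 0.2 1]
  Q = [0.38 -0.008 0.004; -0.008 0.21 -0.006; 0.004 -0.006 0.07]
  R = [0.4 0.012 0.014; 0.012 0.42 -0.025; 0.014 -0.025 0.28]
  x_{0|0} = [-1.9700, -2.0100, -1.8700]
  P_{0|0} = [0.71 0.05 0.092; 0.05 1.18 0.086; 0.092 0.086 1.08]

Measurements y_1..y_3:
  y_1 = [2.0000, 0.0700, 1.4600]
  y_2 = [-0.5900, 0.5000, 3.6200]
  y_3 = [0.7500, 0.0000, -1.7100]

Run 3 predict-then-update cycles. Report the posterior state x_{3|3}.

x_post = [0.0768, 0.2313, 0.4550]

step 1: x^-=[-1.4978, -2.3804, -2.0447]  P^-=[0.8100 0.0777 0.1661; 0.0777 1.2789 0.2192; 0.1661 0.2192 1.1813]  S=[1.3326 0.5296 0.4540; 0.5296 1.7312 0.4472; 0.4540 0.4472 1.6554]  K=[0.6539 -0.0784 0.0103; -0.0390 0.7247 0.1075; -0.0369 -0.0816 0.7843]  nu=[4.1271, 2.6178, 4.1605]  x^+=[1.0384, -0.1972, 0.8526]  P^+=[0.2783 -0.0757 -0.0043; -0.0757 0.3127 -0.0420; -0.0043 -0.0420 0.2300]
step 2: x^-=[0.8034, 0.0845, 1.0591]  P^-=[0.5506 -0.0456 0.0458; -0.0456 0.4526 -0.0314; 0.0458 -0.0314 0.3165]  S=[0.9572 0.1642 0.1417; 0.1642 0.8771 0.0313; 0.1417 0.0313 0.6188]  K=[0.5690 -0.0495 0.0382; -0.0385 0.5132 0.0695; -0.0125 -0.0606 0.5162]  nu=[-1.4552, 0.3239, 2.4476]  x^+=[0.0529, 0.4769, 2.3211]  P^+=[0.2408 -0.0581 0.0026; -0.0581 0.2222 -0.0314; 0.0026 -0.0314 0.1518]
step 3: x^-=[0.0132, 0.9029, 2.2650]  P^-=[0.5274 -0.0339 0.0449; -0.0339 0.3812 -0.0270; 0.0449 -0.0270 0.2379]  S=[0.9355 0.1562 0.1353; 0.1562 0.8086 0.0266; 0.1353 0.0266 0.5391]  K=[0.5562 -0.0363 0.0503; -0.0320 0.4695 0.0687; -0.0042 -0.0519 0.4448]  nu=[0.4385, -0.7920, -4.1572]  x^+=[0.0768, 0.2313, 0.4550]  P^+=[0.2345 -0.0518 0.0050; -0.0518 0.2030 -0.0273; 0.0050 -0.0273 0.1307]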